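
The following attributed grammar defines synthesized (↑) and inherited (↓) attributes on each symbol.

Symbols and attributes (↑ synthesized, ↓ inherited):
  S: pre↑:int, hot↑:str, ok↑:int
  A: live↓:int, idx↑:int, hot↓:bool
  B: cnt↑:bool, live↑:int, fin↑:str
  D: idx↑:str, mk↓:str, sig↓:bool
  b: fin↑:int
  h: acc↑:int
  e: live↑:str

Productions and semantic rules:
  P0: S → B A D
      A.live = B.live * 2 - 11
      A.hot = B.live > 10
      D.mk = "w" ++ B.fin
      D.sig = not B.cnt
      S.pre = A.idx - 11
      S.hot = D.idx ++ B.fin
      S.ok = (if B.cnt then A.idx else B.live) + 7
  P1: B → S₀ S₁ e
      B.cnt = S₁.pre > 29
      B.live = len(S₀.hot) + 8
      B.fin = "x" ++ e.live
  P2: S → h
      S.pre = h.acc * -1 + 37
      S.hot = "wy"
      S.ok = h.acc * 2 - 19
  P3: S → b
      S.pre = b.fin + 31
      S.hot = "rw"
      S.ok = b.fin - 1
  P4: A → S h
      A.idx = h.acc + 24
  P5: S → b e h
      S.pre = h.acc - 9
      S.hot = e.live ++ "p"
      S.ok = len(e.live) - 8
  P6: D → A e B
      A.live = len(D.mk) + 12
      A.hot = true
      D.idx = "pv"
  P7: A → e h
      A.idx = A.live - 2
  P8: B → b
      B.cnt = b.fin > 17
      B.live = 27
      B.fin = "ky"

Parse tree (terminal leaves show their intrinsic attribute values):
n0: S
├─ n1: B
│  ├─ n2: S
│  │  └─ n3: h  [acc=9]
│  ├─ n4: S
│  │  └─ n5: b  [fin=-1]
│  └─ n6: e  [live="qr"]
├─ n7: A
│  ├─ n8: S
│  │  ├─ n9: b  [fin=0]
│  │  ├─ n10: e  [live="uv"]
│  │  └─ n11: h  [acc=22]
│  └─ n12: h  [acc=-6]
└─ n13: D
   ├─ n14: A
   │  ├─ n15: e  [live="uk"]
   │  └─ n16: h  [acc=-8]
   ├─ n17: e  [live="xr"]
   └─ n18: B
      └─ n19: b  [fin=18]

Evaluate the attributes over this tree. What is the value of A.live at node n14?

1. n3.acc = 9  [terminal]
2. n2.pre = 28  [h.acc * -1 + 37]
3. n2.hot = "wy"  ["wy"]
4. n2.ok = -1  [h.acc * 2 - 19]
5. n5.fin = -1  [terminal]
6. n4.pre = 30  [b.fin + 31]
7. n4.hot = "rw"  ["rw"]
8. n4.ok = -2  [b.fin - 1]
9. n6.live = "qr"  [terminal]
10. n1.cnt = true  [S₁.pre > 29]
11. n1.live = 10  [len(S₀.hot) + 8]
12. n1.fin = "xqr"  ["x" ++ e.live]
13. n7.live = 9  [B.live * 2 - 11]
14. n7.hot = false  [B.live > 10]
15. n9.fin = 0  [terminal]
16. n10.live = "uv"  [terminal]
17. n11.acc = 22  [terminal]
18. n8.pre = 13  [h.acc - 9]
19. n8.hot = "uvp"  [e.live ++ "p"]
20. n8.ok = -6  [len(e.live) - 8]
21. n12.acc = -6  [terminal]
22. n7.idx = 18  [h.acc + 24]
23. n13.mk = "wxqr"  ["w" ++ B.fin]
24. n13.sig = false  [not B.cnt]
25. n14.live = 16  [len(D.mk) + 12]
26. n14.hot = true  [true]
27. n15.live = "uk"  [terminal]
28. n16.acc = -8  [terminal]
29. n14.idx = 14  [A.live - 2]
30. n17.live = "xr"  [terminal]
31. n19.fin = 18  [terminal]
32. n18.cnt = true  [b.fin > 17]
33. n18.live = 27  [27]
34. n18.fin = "ky"  ["ky"]
35. n13.idx = "pv"  ["pv"]
36. n0.pre = 7  [A.idx - 11]
37. n0.hot = "pvxqr"  [D.idx ++ B.fin]
38. n0.ok = 25  [(if B.cnt then A.idx else B.live) + 7]

16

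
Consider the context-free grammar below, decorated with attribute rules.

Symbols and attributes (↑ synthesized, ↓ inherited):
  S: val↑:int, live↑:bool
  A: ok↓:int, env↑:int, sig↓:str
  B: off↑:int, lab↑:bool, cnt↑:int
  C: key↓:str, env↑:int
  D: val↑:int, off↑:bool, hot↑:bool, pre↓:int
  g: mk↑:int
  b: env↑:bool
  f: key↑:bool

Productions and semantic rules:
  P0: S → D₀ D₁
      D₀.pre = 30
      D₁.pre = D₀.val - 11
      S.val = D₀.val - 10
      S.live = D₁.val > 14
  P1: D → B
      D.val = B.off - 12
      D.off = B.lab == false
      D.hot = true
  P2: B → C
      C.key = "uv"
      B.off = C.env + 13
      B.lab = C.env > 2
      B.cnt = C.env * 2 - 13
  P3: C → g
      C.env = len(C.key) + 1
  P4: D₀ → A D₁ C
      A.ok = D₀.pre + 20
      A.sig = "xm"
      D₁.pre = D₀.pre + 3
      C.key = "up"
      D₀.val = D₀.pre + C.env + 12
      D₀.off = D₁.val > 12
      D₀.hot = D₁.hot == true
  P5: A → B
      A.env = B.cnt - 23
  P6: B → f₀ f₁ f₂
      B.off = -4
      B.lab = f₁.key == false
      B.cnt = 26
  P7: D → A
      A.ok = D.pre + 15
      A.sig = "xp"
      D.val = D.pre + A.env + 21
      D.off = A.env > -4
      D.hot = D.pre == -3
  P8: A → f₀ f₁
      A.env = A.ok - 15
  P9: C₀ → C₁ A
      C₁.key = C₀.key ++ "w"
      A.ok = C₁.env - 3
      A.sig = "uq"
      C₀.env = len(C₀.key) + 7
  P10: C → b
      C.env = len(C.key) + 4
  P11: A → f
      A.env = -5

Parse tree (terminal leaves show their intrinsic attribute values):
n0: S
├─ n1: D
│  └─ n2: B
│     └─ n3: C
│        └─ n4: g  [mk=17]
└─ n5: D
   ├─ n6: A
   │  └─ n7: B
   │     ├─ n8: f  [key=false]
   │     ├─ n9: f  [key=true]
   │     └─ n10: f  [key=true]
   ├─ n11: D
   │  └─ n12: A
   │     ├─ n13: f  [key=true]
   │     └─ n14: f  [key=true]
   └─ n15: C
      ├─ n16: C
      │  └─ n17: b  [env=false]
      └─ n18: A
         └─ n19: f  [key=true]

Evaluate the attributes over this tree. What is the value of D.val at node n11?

1. n1.pre = 30  [30]
2. n3.key = "uv"  ["uv"]
3. n4.mk = 17  [terminal]
4. n3.env = 3  [len(C.key) + 1]
5. n2.off = 16  [C.env + 13]
6. n2.lab = true  [C.env > 2]
7. n2.cnt = -7  [C.env * 2 - 13]
8. n1.val = 4  [B.off - 12]
9. n1.off = false  [B.lab == false]
10. n1.hot = true  [true]
11. n5.pre = -7  [D₀.val - 11]
12. n6.ok = 13  [D₀.pre + 20]
13. n6.sig = "xm"  ["xm"]
14. n8.key = false  [terminal]
15. n9.key = true  [terminal]
16. n10.key = true  [terminal]
17. n7.off = -4  [-4]
18. n7.lab = false  [f₁.key == false]
19. n7.cnt = 26  [26]
20. n6.env = 3  [B.cnt - 23]
21. n11.pre = -4  [D₀.pre + 3]
22. n12.ok = 11  [D.pre + 15]
23. n12.sig = "xp"  ["xp"]
24. n13.key = true  [terminal]
25. n14.key = true  [terminal]
26. n12.env = -4  [A.ok - 15]
27. n11.val = 13  [D.pre + A.env + 21]
28. n11.off = false  [A.env > -4]
29. n11.hot = false  [D.pre == -3]
30. n15.key = "up"  ["up"]
31. n16.key = "upw"  [C₀.key ++ "w"]
32. n17.env = false  [terminal]
33. n16.env = 7  [len(C.key) + 4]
34. n18.ok = 4  [C₁.env - 3]
35. n18.sig = "uq"  ["uq"]
36. n19.key = true  [terminal]
37. n18.env = -5  [-5]
38. n15.env = 9  [len(C₀.key) + 7]
39. n5.val = 14  [D₀.pre + C.env + 12]
40. n5.off = true  [D₁.val > 12]
41. n5.hot = false  [D₁.hot == true]
42. n0.val = -6  [D₀.val - 10]
43. n0.live = false  [D₁.val > 14]

13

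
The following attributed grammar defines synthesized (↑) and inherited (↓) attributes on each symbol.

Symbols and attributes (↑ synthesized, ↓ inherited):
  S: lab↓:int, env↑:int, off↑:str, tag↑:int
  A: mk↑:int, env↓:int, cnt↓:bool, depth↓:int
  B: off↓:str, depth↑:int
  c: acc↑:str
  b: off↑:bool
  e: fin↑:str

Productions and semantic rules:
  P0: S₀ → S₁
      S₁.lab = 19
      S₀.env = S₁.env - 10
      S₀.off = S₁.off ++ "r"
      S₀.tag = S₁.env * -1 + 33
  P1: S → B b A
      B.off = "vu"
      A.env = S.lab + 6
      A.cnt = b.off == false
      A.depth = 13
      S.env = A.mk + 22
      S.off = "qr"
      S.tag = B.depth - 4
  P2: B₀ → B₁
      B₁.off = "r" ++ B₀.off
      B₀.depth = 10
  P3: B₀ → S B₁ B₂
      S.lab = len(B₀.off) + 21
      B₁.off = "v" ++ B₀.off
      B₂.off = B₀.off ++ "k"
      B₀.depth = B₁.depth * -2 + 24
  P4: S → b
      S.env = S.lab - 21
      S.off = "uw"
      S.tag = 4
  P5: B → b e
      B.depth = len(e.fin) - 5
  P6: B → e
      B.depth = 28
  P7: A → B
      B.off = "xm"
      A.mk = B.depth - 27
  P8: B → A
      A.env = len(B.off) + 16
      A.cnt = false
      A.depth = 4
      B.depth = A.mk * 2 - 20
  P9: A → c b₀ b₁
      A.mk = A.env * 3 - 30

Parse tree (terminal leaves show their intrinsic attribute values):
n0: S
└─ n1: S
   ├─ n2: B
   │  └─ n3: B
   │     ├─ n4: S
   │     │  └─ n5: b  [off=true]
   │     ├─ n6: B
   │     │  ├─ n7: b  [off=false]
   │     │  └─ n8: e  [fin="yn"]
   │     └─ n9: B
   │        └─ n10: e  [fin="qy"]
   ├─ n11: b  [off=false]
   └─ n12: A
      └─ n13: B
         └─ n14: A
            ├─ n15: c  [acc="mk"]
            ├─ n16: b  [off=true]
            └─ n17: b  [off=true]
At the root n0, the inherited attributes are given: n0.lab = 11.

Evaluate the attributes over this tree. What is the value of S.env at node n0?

13

1. n0.lab = 11  [given at root]
2. n1.lab = 19  [19]
3. n2.off = "vu"  ["vu"]
4. n3.off = "rvu"  ["r" ++ B₀.off]
5. n4.lab = 24  [len(B₀.off) + 21]
6. n5.off = true  [terminal]
7. n4.env = 3  [S.lab - 21]
8. n4.off = "uw"  ["uw"]
9. n4.tag = 4  [4]
10. n6.off = "vrvu"  ["v" ++ B₀.off]
11. n7.off = false  [terminal]
12. n8.fin = "yn"  [terminal]
13. n6.depth = -3  [len(e.fin) - 5]
14. n9.off = "rvuk"  [B₀.off ++ "k"]
15. n10.fin = "qy"  [terminal]
16. n9.depth = 28  [28]
17. n3.depth = 30  [B₁.depth * -2 + 24]
18. n2.depth = 10  [10]
19. n11.off = false  [terminal]
20. n12.env = 25  [S.lab + 6]
21. n12.cnt = true  [b.off == false]
22. n12.depth = 13  [13]
23. n13.off = "xm"  ["xm"]
24. n14.env = 18  [len(B.off) + 16]
25. n14.cnt = false  [false]
26. n14.depth = 4  [4]
27. n15.acc = "mk"  [terminal]
28. n16.off = true  [terminal]
29. n17.off = true  [terminal]
30. n14.mk = 24  [A.env * 3 - 30]
31. n13.depth = 28  [A.mk * 2 - 20]
32. n12.mk = 1  [B.depth - 27]
33. n1.env = 23  [A.mk + 22]
34. n1.off = "qr"  ["qr"]
35. n1.tag = 6  [B.depth - 4]
36. n0.env = 13  [S₁.env - 10]
37. n0.off = "qrr"  [S₁.off ++ "r"]
38. n0.tag = 10  [S₁.env * -1 + 33]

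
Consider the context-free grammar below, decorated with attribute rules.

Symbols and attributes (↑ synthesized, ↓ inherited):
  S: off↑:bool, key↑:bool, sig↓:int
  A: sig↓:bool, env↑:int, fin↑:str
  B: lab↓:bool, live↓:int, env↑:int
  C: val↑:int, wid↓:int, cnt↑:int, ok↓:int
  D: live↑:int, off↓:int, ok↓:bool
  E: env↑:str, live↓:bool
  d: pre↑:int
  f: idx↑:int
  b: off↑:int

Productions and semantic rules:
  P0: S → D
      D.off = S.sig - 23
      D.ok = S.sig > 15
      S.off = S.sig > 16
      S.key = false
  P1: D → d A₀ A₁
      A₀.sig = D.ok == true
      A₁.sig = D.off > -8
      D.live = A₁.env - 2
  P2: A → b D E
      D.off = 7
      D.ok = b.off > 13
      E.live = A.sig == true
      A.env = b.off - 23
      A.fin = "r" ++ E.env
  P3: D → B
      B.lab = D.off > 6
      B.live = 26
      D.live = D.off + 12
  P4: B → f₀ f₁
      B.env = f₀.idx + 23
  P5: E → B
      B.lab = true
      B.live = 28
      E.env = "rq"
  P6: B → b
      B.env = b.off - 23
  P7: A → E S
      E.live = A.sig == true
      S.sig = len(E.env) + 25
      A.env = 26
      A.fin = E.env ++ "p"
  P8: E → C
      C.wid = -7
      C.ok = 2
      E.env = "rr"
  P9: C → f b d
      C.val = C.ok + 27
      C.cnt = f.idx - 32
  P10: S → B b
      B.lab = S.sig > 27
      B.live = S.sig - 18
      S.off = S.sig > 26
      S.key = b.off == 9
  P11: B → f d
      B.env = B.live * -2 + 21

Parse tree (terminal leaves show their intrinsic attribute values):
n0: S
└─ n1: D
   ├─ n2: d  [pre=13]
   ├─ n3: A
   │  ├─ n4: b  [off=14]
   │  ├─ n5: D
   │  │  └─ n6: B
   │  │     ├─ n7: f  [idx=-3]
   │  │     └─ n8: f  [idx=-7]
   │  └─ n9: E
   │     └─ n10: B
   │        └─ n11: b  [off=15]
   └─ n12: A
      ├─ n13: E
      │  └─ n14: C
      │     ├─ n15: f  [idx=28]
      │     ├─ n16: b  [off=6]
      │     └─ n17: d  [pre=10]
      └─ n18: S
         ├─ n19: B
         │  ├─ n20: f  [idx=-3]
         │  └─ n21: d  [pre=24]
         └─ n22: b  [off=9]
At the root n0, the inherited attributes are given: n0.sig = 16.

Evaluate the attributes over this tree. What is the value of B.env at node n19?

3

1. n0.sig = 16  [given at root]
2. n1.off = -7  [S.sig - 23]
3. n1.ok = true  [S.sig > 15]
4. n2.pre = 13  [terminal]
5. n3.sig = true  [D.ok == true]
6. n4.off = 14  [terminal]
7. n5.off = 7  [7]
8. n5.ok = true  [b.off > 13]
9. n6.lab = true  [D.off > 6]
10. n6.live = 26  [26]
11. n7.idx = -3  [terminal]
12. n8.idx = -7  [terminal]
13. n6.env = 20  [f₀.idx + 23]
14. n5.live = 19  [D.off + 12]
15. n9.live = true  [A.sig == true]
16. n10.lab = true  [true]
17. n10.live = 28  [28]
18. n11.off = 15  [terminal]
19. n10.env = -8  [b.off - 23]
20. n9.env = "rq"  ["rq"]
21. n3.env = -9  [b.off - 23]
22. n3.fin = "rrq"  ["r" ++ E.env]
23. n12.sig = true  [D.off > -8]
24. n13.live = true  [A.sig == true]
25. n14.wid = -7  [-7]
26. n14.ok = 2  [2]
27. n15.idx = 28  [terminal]
28. n16.off = 6  [terminal]
29. n17.pre = 10  [terminal]
30. n14.val = 29  [C.ok + 27]
31. n14.cnt = -4  [f.idx - 32]
32. n13.env = "rr"  ["rr"]
33. n18.sig = 27  [len(E.env) + 25]
34. n19.lab = false  [S.sig > 27]
35. n19.live = 9  [S.sig - 18]
36. n20.idx = -3  [terminal]
37. n21.pre = 24  [terminal]
38. n19.env = 3  [B.live * -2 + 21]
39. n22.off = 9  [terminal]
40. n18.off = true  [S.sig > 26]
41. n18.key = true  [b.off == 9]
42. n12.env = 26  [26]
43. n12.fin = "rrp"  [E.env ++ "p"]
44. n1.live = 24  [A₁.env - 2]
45. n0.off = false  [S.sig > 16]
46. n0.key = false  [false]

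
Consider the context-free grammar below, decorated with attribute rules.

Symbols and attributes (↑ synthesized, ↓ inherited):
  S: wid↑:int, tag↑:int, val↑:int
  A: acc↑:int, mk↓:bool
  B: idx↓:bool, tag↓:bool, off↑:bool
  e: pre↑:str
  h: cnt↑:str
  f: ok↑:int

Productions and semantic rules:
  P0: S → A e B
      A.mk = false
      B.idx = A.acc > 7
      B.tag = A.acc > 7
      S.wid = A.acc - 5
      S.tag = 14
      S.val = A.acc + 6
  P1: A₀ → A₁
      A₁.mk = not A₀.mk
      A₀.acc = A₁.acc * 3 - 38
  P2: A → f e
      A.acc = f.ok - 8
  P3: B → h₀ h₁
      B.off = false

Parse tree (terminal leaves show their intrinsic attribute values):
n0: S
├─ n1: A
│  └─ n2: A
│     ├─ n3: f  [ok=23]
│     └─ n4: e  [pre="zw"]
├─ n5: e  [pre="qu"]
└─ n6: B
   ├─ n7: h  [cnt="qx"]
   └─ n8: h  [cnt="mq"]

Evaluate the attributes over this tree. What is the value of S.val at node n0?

1. n1.mk = false  [false]
2. n2.mk = true  [not A₀.mk]
3. n3.ok = 23  [terminal]
4. n4.pre = "zw"  [terminal]
5. n2.acc = 15  [f.ok - 8]
6. n1.acc = 7  [A₁.acc * 3 - 38]
7. n5.pre = "qu"  [terminal]
8. n6.idx = false  [A.acc > 7]
9. n6.tag = false  [A.acc > 7]
10. n7.cnt = "qx"  [terminal]
11. n8.cnt = "mq"  [terminal]
12. n6.off = false  [false]
13. n0.wid = 2  [A.acc - 5]
14. n0.tag = 14  [14]
15. n0.val = 13  [A.acc + 6]

13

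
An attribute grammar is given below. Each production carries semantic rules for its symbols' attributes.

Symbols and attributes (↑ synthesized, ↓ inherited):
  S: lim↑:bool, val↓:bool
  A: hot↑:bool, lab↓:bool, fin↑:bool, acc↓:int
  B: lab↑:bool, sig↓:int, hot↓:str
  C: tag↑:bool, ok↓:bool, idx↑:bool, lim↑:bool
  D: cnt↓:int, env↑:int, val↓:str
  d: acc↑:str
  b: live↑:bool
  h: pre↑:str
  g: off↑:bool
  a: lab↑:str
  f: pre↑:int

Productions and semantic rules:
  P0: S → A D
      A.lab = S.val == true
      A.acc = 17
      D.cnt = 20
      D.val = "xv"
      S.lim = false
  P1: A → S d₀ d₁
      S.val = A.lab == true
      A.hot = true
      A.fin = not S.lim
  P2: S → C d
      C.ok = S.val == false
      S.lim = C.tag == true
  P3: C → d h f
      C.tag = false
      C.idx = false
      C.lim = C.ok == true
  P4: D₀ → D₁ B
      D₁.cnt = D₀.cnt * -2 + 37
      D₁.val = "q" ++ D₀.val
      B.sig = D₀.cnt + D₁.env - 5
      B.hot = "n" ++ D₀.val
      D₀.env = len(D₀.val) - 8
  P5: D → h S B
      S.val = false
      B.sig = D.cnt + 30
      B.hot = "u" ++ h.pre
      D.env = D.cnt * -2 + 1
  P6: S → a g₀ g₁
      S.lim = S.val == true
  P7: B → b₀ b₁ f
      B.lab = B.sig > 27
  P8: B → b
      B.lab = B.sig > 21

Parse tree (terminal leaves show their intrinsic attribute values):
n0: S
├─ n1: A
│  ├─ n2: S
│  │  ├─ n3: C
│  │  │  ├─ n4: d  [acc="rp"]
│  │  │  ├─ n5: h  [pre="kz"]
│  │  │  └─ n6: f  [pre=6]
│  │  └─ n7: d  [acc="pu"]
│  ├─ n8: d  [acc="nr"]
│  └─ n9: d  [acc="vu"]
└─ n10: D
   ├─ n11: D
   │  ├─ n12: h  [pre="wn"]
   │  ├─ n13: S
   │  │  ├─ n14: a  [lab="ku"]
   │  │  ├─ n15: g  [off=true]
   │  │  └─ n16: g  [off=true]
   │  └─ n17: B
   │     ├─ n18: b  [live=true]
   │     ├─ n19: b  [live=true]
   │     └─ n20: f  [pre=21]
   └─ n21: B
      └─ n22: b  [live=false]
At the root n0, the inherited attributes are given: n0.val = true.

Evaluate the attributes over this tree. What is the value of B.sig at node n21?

1. n0.val = true  [given at root]
2. n1.lab = true  [S.val == true]
3. n1.acc = 17  [17]
4. n2.val = true  [A.lab == true]
5. n3.ok = false  [S.val == false]
6. n4.acc = "rp"  [terminal]
7. n5.pre = "kz"  [terminal]
8. n6.pre = 6  [terminal]
9. n3.tag = false  [false]
10. n3.idx = false  [false]
11. n3.lim = false  [C.ok == true]
12. n7.acc = "pu"  [terminal]
13. n2.lim = false  [C.tag == true]
14. n8.acc = "nr"  [terminal]
15. n9.acc = "vu"  [terminal]
16. n1.hot = true  [true]
17. n1.fin = true  [not S.lim]
18. n10.cnt = 20  [20]
19. n10.val = "xv"  ["xv"]
20. n11.cnt = -3  [D₀.cnt * -2 + 37]
21. n11.val = "qxv"  ["q" ++ D₀.val]
22. n12.pre = "wn"  [terminal]
23. n13.val = false  [false]
24. n14.lab = "ku"  [terminal]
25. n15.off = true  [terminal]
26. n16.off = true  [terminal]
27. n13.lim = false  [S.val == true]
28. n17.sig = 27  [D.cnt + 30]
29. n17.hot = "uwn"  ["u" ++ h.pre]
30. n18.live = true  [terminal]
31. n19.live = true  [terminal]
32. n20.pre = 21  [terminal]
33. n17.lab = false  [B.sig > 27]
34. n11.env = 7  [D.cnt * -2 + 1]
35. n21.sig = 22  [D₀.cnt + D₁.env - 5]
36. n21.hot = "nxv"  ["n" ++ D₀.val]
37. n22.live = false  [terminal]
38. n21.lab = true  [B.sig > 21]
39. n10.env = -6  [len(D₀.val) - 8]
40. n0.lim = false  [false]

22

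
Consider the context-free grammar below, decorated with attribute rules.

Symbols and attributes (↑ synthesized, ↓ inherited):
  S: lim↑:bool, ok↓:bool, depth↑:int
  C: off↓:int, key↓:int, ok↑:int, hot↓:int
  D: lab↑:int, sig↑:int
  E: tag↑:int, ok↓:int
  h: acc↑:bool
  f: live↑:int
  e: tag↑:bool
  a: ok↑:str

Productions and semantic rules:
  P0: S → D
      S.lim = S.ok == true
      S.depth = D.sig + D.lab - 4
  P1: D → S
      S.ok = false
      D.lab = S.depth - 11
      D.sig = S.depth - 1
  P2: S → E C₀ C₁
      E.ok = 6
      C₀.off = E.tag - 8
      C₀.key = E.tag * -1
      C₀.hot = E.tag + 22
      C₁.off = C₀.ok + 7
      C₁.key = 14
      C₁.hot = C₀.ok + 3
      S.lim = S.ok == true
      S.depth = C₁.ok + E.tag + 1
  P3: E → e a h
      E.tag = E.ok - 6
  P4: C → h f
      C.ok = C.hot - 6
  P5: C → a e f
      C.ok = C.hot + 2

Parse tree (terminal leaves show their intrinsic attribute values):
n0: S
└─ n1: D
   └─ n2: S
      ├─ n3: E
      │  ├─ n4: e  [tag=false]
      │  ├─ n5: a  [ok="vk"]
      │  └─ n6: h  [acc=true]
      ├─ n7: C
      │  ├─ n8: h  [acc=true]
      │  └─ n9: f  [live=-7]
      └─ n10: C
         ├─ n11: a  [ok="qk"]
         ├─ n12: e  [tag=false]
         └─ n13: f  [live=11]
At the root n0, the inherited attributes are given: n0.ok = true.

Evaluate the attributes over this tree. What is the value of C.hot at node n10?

19

1. n0.ok = true  [given at root]
2. n2.ok = false  [false]
3. n3.ok = 6  [6]
4. n4.tag = false  [terminal]
5. n5.ok = "vk"  [terminal]
6. n6.acc = true  [terminal]
7. n3.tag = 0  [E.ok - 6]
8. n7.off = -8  [E.tag - 8]
9. n7.key = 0  [E.tag * -1]
10. n7.hot = 22  [E.tag + 22]
11. n8.acc = true  [terminal]
12. n9.live = -7  [terminal]
13. n7.ok = 16  [C.hot - 6]
14. n10.off = 23  [C₀.ok + 7]
15. n10.key = 14  [14]
16. n10.hot = 19  [C₀.ok + 3]
17. n11.ok = "qk"  [terminal]
18. n12.tag = false  [terminal]
19. n13.live = 11  [terminal]
20. n10.ok = 21  [C.hot + 2]
21. n2.lim = false  [S.ok == true]
22. n2.depth = 22  [C₁.ok + E.tag + 1]
23. n1.lab = 11  [S.depth - 11]
24. n1.sig = 21  [S.depth - 1]
25. n0.lim = true  [S.ok == true]
26. n0.depth = 28  [D.sig + D.lab - 4]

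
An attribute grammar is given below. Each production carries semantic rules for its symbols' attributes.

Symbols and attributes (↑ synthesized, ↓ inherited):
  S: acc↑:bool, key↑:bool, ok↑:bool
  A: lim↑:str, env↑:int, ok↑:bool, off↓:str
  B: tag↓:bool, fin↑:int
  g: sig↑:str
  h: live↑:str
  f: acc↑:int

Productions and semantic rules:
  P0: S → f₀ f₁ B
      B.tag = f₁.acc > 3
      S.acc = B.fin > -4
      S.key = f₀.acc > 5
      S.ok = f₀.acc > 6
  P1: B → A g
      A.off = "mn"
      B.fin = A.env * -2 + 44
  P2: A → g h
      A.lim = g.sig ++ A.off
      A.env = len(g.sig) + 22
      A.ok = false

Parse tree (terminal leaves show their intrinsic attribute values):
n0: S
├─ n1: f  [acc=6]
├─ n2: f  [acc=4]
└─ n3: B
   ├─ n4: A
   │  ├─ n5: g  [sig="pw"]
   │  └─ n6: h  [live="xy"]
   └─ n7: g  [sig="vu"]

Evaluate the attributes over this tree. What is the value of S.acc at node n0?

1. n1.acc = 6  [terminal]
2. n2.acc = 4  [terminal]
3. n3.tag = true  [f₁.acc > 3]
4. n4.off = "mn"  ["mn"]
5. n5.sig = "pw"  [terminal]
6. n6.live = "xy"  [terminal]
7. n4.lim = "pwmn"  [g.sig ++ A.off]
8. n4.env = 24  [len(g.sig) + 22]
9. n4.ok = false  [false]
10. n7.sig = "vu"  [terminal]
11. n3.fin = -4  [A.env * -2 + 44]
12. n0.acc = false  [B.fin > -4]
13. n0.key = true  [f₀.acc > 5]
14. n0.ok = false  [f₀.acc > 6]

false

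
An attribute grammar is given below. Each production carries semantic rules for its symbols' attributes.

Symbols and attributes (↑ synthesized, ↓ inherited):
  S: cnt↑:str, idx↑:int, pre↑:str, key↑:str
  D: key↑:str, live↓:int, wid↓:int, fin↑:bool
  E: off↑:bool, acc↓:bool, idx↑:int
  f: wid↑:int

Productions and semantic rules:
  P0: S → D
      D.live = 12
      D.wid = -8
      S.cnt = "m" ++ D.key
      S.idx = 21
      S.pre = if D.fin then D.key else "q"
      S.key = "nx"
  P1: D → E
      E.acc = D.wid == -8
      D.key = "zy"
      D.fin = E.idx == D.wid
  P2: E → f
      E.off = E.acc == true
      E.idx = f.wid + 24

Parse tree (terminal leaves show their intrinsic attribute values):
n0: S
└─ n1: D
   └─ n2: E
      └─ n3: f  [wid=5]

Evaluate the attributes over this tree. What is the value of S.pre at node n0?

1. n1.live = 12  [12]
2. n1.wid = -8  [-8]
3. n2.acc = true  [D.wid == -8]
4. n3.wid = 5  [terminal]
5. n2.off = true  [E.acc == true]
6. n2.idx = 29  [f.wid + 24]
7. n1.key = "zy"  ["zy"]
8. n1.fin = false  [E.idx == D.wid]
9. n0.cnt = "mzy"  ["m" ++ D.key]
10. n0.idx = 21  [21]
11. n0.pre = "q"  [if D.fin then D.key else "q"]
12. n0.key = "nx"  ["nx"]

"q"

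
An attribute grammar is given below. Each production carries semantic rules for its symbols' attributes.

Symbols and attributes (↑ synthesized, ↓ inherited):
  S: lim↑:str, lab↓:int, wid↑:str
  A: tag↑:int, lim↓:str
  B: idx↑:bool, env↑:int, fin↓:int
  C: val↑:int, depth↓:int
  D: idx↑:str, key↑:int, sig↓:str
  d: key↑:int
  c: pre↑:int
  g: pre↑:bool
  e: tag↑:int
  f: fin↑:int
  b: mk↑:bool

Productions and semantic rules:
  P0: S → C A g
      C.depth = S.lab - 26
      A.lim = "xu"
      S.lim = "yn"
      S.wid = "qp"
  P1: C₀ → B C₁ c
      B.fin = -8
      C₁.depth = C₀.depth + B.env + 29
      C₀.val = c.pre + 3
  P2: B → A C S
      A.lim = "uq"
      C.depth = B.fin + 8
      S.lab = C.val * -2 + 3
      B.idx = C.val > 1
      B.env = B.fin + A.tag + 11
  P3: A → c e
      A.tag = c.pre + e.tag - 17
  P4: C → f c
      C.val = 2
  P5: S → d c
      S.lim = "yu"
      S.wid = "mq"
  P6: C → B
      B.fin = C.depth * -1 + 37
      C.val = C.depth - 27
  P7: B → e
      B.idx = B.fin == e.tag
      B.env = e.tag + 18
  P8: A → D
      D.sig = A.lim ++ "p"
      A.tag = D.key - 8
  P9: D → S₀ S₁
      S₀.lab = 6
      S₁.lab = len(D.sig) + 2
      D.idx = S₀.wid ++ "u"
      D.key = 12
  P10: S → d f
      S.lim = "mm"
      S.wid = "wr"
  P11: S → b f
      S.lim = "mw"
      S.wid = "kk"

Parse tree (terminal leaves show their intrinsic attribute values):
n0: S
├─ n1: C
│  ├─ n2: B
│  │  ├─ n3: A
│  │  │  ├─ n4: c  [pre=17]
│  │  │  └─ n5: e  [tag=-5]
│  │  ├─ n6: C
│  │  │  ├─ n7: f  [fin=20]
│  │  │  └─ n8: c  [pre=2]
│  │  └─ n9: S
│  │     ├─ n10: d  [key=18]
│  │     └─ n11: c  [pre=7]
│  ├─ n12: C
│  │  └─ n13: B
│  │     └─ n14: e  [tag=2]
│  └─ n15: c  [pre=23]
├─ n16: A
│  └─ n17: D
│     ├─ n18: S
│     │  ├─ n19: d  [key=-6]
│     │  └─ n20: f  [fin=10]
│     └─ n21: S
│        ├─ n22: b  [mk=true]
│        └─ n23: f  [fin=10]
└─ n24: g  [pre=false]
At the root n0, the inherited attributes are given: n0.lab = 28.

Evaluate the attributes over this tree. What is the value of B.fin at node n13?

1. n0.lab = 28  [given at root]
2. n1.depth = 2  [S.lab - 26]
3. n2.fin = -8  [-8]
4. n3.lim = "uq"  ["uq"]
5. n4.pre = 17  [terminal]
6. n5.tag = -5  [terminal]
7. n3.tag = -5  [c.pre + e.tag - 17]
8. n6.depth = 0  [B.fin + 8]
9. n7.fin = 20  [terminal]
10. n8.pre = 2  [terminal]
11. n6.val = 2  [2]
12. n9.lab = -1  [C.val * -2 + 3]
13. n10.key = 18  [terminal]
14. n11.pre = 7  [terminal]
15. n9.lim = "yu"  ["yu"]
16. n9.wid = "mq"  ["mq"]
17. n2.idx = true  [C.val > 1]
18. n2.env = -2  [B.fin + A.tag + 11]
19. n12.depth = 29  [C₀.depth + B.env + 29]
20. n13.fin = 8  [C.depth * -1 + 37]
21. n14.tag = 2  [terminal]
22. n13.idx = false  [B.fin == e.tag]
23. n13.env = 20  [e.tag + 18]
24. n12.val = 2  [C.depth - 27]
25. n15.pre = 23  [terminal]
26. n1.val = 26  [c.pre + 3]
27. n16.lim = "xu"  ["xu"]
28. n17.sig = "xup"  [A.lim ++ "p"]
29. n18.lab = 6  [6]
30. n19.key = -6  [terminal]
31. n20.fin = 10  [terminal]
32. n18.lim = "mm"  ["mm"]
33. n18.wid = "wr"  ["wr"]
34. n21.lab = 5  [len(D.sig) + 2]
35. n22.mk = true  [terminal]
36. n23.fin = 10  [terminal]
37. n21.lim = "mw"  ["mw"]
38. n21.wid = "kk"  ["kk"]
39. n17.idx = "wru"  [S₀.wid ++ "u"]
40. n17.key = 12  [12]
41. n16.tag = 4  [D.key - 8]
42. n24.pre = false  [terminal]
43. n0.lim = "yn"  ["yn"]
44. n0.wid = "qp"  ["qp"]

8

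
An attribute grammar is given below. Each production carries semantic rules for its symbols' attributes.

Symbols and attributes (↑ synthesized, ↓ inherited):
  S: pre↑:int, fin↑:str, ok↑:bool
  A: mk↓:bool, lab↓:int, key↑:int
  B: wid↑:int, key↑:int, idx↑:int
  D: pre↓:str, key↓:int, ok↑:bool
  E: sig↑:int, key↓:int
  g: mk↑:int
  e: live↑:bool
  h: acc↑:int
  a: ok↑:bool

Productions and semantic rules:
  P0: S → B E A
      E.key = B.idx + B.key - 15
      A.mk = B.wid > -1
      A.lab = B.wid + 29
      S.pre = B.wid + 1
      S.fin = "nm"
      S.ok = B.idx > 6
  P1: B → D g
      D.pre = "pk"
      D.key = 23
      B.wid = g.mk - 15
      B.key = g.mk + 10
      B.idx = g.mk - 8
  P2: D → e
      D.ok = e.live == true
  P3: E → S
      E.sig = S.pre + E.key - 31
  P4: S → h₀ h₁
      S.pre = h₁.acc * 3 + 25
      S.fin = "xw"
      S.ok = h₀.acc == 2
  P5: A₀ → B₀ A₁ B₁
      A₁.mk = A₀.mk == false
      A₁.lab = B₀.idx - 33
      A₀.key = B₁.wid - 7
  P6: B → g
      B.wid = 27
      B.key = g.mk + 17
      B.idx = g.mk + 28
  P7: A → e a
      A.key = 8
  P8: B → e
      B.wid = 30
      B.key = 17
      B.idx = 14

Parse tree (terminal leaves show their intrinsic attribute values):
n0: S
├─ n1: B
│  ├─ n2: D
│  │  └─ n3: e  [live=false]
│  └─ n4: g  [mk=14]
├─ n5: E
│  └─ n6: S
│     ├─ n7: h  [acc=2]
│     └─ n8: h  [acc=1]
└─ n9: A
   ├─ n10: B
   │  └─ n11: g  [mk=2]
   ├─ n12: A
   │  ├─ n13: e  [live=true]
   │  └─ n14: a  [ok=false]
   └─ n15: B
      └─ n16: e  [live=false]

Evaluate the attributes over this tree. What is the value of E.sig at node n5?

12

1. n2.pre = "pk"  ["pk"]
2. n2.key = 23  [23]
3. n3.live = false  [terminal]
4. n2.ok = false  [e.live == true]
5. n4.mk = 14  [terminal]
6. n1.wid = -1  [g.mk - 15]
7. n1.key = 24  [g.mk + 10]
8. n1.idx = 6  [g.mk - 8]
9. n5.key = 15  [B.idx + B.key - 15]
10. n7.acc = 2  [terminal]
11. n8.acc = 1  [terminal]
12. n6.pre = 28  [h₁.acc * 3 + 25]
13. n6.fin = "xw"  ["xw"]
14. n6.ok = true  [h₀.acc == 2]
15. n5.sig = 12  [S.pre + E.key - 31]
16. n9.mk = false  [B.wid > -1]
17. n9.lab = 28  [B.wid + 29]
18. n11.mk = 2  [terminal]
19. n10.wid = 27  [27]
20. n10.key = 19  [g.mk + 17]
21. n10.idx = 30  [g.mk + 28]
22. n12.mk = true  [A₀.mk == false]
23. n12.lab = -3  [B₀.idx - 33]
24. n13.live = true  [terminal]
25. n14.ok = false  [terminal]
26. n12.key = 8  [8]
27. n16.live = false  [terminal]
28. n15.wid = 30  [30]
29. n15.key = 17  [17]
30. n15.idx = 14  [14]
31. n9.key = 23  [B₁.wid - 7]
32. n0.pre = 0  [B.wid + 1]
33. n0.fin = "nm"  ["nm"]
34. n0.ok = false  [B.idx > 6]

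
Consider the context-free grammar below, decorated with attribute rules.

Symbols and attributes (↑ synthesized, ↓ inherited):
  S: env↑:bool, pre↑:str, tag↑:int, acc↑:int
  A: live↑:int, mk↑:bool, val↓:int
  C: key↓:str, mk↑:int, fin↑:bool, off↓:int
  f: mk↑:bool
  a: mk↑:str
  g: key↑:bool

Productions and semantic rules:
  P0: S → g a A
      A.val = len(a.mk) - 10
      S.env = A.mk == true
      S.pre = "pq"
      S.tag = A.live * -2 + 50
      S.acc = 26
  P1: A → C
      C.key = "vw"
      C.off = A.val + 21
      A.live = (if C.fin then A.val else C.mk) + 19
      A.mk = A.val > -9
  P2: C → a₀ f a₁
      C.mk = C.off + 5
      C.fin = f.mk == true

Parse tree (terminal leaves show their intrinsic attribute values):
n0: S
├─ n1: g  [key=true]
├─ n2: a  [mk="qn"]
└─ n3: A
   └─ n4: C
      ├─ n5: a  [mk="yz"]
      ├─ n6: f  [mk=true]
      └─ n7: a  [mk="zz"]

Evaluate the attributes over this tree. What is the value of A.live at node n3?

1. n1.key = true  [terminal]
2. n2.mk = "qn"  [terminal]
3. n3.val = -8  [len(a.mk) - 10]
4. n4.key = "vw"  ["vw"]
5. n4.off = 13  [A.val + 21]
6. n5.mk = "yz"  [terminal]
7. n6.mk = true  [terminal]
8. n7.mk = "zz"  [terminal]
9. n4.mk = 18  [C.off + 5]
10. n4.fin = true  [f.mk == true]
11. n3.live = 11  [(if C.fin then A.val else C.mk) + 19]
12. n3.mk = true  [A.val > -9]
13. n0.env = true  [A.mk == true]
14. n0.pre = "pq"  ["pq"]
15. n0.tag = 28  [A.live * -2 + 50]
16. n0.acc = 26  [26]

11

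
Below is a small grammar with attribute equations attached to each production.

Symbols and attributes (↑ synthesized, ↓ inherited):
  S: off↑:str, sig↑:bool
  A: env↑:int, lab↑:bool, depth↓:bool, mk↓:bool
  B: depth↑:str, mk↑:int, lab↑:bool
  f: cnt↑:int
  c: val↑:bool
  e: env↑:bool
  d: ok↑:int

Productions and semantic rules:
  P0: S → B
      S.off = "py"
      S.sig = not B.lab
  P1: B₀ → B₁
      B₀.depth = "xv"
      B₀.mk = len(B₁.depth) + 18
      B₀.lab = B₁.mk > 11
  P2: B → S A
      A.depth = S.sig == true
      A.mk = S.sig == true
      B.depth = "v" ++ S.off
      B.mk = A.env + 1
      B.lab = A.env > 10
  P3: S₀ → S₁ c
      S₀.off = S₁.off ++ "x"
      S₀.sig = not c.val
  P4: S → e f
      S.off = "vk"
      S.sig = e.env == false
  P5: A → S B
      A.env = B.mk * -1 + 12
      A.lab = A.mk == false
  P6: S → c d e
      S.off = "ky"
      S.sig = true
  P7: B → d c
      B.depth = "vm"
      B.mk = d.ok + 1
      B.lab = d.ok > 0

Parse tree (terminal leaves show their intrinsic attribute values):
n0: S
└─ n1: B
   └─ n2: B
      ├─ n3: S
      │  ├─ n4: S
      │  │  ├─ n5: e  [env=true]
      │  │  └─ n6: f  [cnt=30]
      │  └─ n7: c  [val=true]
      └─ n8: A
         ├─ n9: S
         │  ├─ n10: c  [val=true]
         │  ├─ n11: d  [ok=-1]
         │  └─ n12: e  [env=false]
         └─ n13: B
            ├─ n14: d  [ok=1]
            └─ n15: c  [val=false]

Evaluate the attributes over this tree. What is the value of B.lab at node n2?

1. n5.env = true  [terminal]
2. n6.cnt = 30  [terminal]
3. n4.off = "vk"  ["vk"]
4. n4.sig = false  [e.env == false]
5. n7.val = true  [terminal]
6. n3.off = "vkx"  [S₁.off ++ "x"]
7. n3.sig = false  [not c.val]
8. n8.depth = false  [S.sig == true]
9. n8.mk = false  [S.sig == true]
10. n10.val = true  [terminal]
11. n11.ok = -1  [terminal]
12. n12.env = false  [terminal]
13. n9.off = "ky"  ["ky"]
14. n9.sig = true  [true]
15. n14.ok = 1  [terminal]
16. n15.val = false  [terminal]
17. n13.depth = "vm"  ["vm"]
18. n13.mk = 2  [d.ok + 1]
19. n13.lab = true  [d.ok > 0]
20. n8.env = 10  [B.mk * -1 + 12]
21. n8.lab = true  [A.mk == false]
22. n2.depth = "vvkx"  ["v" ++ S.off]
23. n2.mk = 11  [A.env + 1]
24. n2.lab = false  [A.env > 10]
25. n1.depth = "xv"  ["xv"]
26. n1.mk = 22  [len(B₁.depth) + 18]
27. n1.lab = false  [B₁.mk > 11]
28. n0.off = "py"  ["py"]
29. n0.sig = true  [not B.lab]

false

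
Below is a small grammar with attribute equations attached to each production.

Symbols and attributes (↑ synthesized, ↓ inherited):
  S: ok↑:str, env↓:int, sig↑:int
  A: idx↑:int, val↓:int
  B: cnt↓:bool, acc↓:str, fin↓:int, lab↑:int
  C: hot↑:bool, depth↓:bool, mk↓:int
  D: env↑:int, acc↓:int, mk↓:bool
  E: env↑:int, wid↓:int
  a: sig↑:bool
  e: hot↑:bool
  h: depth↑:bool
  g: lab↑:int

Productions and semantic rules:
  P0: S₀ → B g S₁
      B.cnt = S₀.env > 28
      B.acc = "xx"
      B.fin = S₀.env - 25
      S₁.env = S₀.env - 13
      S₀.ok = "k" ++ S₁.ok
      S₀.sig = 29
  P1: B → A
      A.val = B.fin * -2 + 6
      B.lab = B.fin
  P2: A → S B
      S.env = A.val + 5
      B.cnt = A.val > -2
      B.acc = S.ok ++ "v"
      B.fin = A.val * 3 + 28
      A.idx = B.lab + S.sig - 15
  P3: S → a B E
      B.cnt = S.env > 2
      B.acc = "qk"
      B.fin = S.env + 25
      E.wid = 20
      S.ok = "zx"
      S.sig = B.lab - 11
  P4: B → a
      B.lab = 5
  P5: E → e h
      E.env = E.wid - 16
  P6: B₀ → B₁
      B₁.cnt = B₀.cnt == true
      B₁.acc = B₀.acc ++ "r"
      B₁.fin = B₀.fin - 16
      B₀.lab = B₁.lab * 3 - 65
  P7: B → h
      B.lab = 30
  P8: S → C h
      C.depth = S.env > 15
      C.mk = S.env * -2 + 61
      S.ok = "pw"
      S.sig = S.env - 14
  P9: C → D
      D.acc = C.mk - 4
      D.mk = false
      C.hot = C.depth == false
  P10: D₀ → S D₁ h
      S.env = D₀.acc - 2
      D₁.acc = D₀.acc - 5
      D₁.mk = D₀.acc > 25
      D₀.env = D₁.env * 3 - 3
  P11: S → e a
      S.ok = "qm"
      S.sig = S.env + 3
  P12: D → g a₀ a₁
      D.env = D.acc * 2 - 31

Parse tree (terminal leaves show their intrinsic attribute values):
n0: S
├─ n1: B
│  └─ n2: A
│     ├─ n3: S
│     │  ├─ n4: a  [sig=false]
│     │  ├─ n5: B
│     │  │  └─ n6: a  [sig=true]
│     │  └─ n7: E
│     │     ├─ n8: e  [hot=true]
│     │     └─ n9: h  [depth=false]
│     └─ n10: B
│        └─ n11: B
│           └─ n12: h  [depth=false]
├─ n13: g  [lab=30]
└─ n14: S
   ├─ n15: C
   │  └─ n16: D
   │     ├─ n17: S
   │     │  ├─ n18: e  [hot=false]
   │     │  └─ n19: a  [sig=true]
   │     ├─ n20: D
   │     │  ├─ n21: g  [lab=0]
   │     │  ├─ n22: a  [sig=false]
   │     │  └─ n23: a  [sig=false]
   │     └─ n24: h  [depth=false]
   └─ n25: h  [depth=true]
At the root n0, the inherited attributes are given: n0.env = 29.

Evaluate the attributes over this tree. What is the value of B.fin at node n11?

6

1. n0.env = 29  [given at root]
2. n1.cnt = true  [S₀.env > 28]
3. n1.acc = "xx"  ["xx"]
4. n1.fin = 4  [S₀.env - 25]
5. n2.val = -2  [B.fin * -2 + 6]
6. n3.env = 3  [A.val + 5]
7. n4.sig = false  [terminal]
8. n5.cnt = true  [S.env > 2]
9. n5.acc = "qk"  ["qk"]
10. n5.fin = 28  [S.env + 25]
11. n6.sig = true  [terminal]
12. n5.lab = 5  [5]
13. n7.wid = 20  [20]
14. n8.hot = true  [terminal]
15. n9.depth = false  [terminal]
16. n7.env = 4  [E.wid - 16]
17. n3.ok = "zx"  ["zx"]
18. n3.sig = -6  [B.lab - 11]
19. n10.cnt = false  [A.val > -2]
20. n10.acc = "zxv"  [S.ok ++ "v"]
21. n10.fin = 22  [A.val * 3 + 28]
22. n11.cnt = false  [B₀.cnt == true]
23. n11.acc = "zxvr"  [B₀.acc ++ "r"]
24. n11.fin = 6  [B₀.fin - 16]
25. n12.depth = false  [terminal]
26. n11.lab = 30  [30]
27. n10.lab = 25  [B₁.lab * 3 - 65]
28. n2.idx = 4  [B.lab + S.sig - 15]
29. n1.lab = 4  [B.fin]
30. n13.lab = 30  [terminal]
31. n14.env = 16  [S₀.env - 13]
32. n15.depth = true  [S.env > 15]
33. n15.mk = 29  [S.env * -2 + 61]
34. n16.acc = 25  [C.mk - 4]
35. n16.mk = false  [false]
36. n17.env = 23  [D₀.acc - 2]
37. n18.hot = false  [terminal]
38. n19.sig = true  [terminal]
39. n17.ok = "qm"  ["qm"]
40. n17.sig = 26  [S.env + 3]
41. n20.acc = 20  [D₀.acc - 5]
42. n20.mk = false  [D₀.acc > 25]
43. n21.lab = 0  [terminal]
44. n22.sig = false  [terminal]
45. n23.sig = false  [terminal]
46. n20.env = 9  [D.acc * 2 - 31]
47. n24.depth = false  [terminal]
48. n16.env = 24  [D₁.env * 3 - 3]
49. n15.hot = false  [C.depth == false]
50. n25.depth = true  [terminal]
51. n14.ok = "pw"  ["pw"]
52. n14.sig = 2  [S.env - 14]
53. n0.ok = "kpw"  ["k" ++ S₁.ok]
54. n0.sig = 29  [29]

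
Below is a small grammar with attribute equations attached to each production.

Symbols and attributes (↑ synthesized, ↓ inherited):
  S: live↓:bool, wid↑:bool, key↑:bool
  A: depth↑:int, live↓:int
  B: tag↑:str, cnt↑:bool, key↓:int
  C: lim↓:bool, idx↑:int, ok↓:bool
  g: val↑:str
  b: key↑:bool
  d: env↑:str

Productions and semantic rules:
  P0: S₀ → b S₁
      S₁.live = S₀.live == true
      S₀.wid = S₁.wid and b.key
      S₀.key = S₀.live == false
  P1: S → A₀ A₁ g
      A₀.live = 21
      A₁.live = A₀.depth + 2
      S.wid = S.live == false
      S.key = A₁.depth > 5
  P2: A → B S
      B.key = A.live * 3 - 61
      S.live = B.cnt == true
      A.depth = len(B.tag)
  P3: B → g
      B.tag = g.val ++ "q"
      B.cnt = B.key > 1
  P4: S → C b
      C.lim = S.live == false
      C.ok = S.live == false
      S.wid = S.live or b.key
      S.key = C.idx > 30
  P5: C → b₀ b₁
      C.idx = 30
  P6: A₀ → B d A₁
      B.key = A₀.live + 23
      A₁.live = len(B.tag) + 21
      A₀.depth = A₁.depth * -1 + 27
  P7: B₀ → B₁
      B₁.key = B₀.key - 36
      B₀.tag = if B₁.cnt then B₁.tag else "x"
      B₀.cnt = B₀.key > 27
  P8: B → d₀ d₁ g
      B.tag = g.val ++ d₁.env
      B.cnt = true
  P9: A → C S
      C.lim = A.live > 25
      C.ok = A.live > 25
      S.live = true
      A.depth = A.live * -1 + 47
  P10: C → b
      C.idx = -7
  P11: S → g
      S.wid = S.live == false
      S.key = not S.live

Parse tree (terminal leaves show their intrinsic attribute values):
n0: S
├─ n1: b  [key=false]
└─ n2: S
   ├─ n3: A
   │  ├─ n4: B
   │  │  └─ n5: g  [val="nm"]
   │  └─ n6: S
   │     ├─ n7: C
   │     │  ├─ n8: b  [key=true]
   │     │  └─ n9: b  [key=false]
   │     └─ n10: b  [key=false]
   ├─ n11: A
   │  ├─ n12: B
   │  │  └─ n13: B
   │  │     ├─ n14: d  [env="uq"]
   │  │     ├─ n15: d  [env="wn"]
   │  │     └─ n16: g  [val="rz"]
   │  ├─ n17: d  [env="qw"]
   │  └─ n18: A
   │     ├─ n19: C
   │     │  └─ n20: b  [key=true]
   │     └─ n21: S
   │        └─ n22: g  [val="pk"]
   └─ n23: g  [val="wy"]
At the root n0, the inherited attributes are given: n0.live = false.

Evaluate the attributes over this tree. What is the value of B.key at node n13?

1. n0.live = false  [given at root]
2. n1.key = false  [terminal]
3. n2.live = false  [S₀.live == true]
4. n3.live = 21  [21]
5. n4.key = 2  [A.live * 3 - 61]
6. n5.val = "nm"  [terminal]
7. n4.tag = "nmq"  [g.val ++ "q"]
8. n4.cnt = true  [B.key > 1]
9. n6.live = true  [B.cnt == true]
10. n7.lim = false  [S.live == false]
11. n7.ok = false  [S.live == false]
12. n8.key = true  [terminal]
13. n9.key = false  [terminal]
14. n7.idx = 30  [30]
15. n10.key = false  [terminal]
16. n6.wid = true  [S.live or b.key]
17. n6.key = false  [C.idx > 30]
18. n3.depth = 3  [len(B.tag)]
19. n11.live = 5  [A₀.depth + 2]
20. n12.key = 28  [A₀.live + 23]
21. n13.key = -8  [B₀.key - 36]
22. n14.env = "uq"  [terminal]
23. n15.env = "wn"  [terminal]
24. n16.val = "rz"  [terminal]
25. n13.tag = "rzwn"  [g.val ++ d₁.env]
26. n13.cnt = true  [true]
27. n12.tag = "rzwn"  [if B₁.cnt then B₁.tag else "x"]
28. n12.cnt = true  [B₀.key > 27]
29. n17.env = "qw"  [terminal]
30. n18.live = 25  [len(B.tag) + 21]
31. n19.lim = false  [A.live > 25]
32. n19.ok = false  [A.live > 25]
33. n20.key = true  [terminal]
34. n19.idx = -7  [-7]
35. n21.live = true  [true]
36. n22.val = "pk"  [terminal]
37. n21.wid = false  [S.live == false]
38. n21.key = false  [not S.live]
39. n18.depth = 22  [A.live * -1 + 47]
40. n11.depth = 5  [A₁.depth * -1 + 27]
41. n23.val = "wy"  [terminal]
42. n2.wid = true  [S.live == false]
43. n2.key = false  [A₁.depth > 5]
44. n0.wid = false  [S₁.wid and b.key]
45. n0.key = true  [S₀.live == false]

-8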